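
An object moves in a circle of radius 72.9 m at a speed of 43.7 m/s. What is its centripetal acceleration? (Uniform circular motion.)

a_c = v²/r = 43.7²/72.9 = 1909.69/72.9 = 26.2 m/s²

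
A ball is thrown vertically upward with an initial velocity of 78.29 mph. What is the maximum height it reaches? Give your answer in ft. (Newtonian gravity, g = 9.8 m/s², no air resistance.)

v₀ = 78.29 mph × 0.44704 = 34.9988 m/s
h_max = v₀² / (2g) = 34.9988² / (2 × 9.8) = 1224.92 / 19.6 = 62.4959 m
h_max = 62.4959 m / 0.3048 = 205.0 ft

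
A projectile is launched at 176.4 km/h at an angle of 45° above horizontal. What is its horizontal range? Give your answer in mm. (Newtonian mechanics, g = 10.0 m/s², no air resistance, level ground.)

v₀ = 176.4 km/h × 0.2777777777777778 = 49.0 m/s
R = v₀² × sin(2θ) / g = 49.0² × sin(2 × 45°) / 10.0 = 2401.0 × 1.0 / 10.0 = 240.1 m
R = 240.1 m / 0.001 = 240100 mm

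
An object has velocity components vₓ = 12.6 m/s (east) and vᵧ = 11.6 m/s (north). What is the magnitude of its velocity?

|v| = √(vₓ² + vᵧ²) = √(12.6² + 11.6²) = √(293.32) = 17.13 m/s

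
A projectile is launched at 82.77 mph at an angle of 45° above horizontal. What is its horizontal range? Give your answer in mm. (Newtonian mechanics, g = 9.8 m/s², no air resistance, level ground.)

v₀ = 82.77 mph × 0.44704 = 37.0015 m/s
R = v₀² × sin(2θ) / g = 37.0015² × sin(2 × 45°) / 9.8 = 1369.11 × 1.0 / 9.8 = 139.705 m
R = 139.705 m / 0.001 = 139700 mm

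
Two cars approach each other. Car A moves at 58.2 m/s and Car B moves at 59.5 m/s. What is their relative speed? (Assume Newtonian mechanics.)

v_rel = v_A + v_B = 58.2 + 59.5 = 117.7 m/s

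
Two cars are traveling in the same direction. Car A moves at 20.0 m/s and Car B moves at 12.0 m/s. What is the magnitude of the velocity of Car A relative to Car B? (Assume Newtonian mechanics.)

v_rel = |v_A - v_B| = |20.0 - 12.0| = 8.0 m/s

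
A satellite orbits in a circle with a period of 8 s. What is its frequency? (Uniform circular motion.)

f = 1/T = 1/8 = 0.125 Hz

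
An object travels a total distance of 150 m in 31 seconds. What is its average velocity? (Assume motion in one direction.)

v_avg = Δd / Δt = 150 / 31 = 4.84 m/s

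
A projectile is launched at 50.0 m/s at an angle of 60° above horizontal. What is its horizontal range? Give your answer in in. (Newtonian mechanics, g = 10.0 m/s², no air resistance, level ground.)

R = v₀² × sin(2θ) / g = 50.0² × sin(2 × 60°) / 10.0 = 2500.0 × 0.866025 / 10.0 = 216.506 m
R = 216.506 m / 0.0254 = 8524 in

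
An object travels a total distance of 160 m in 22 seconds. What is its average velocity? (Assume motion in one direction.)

v_avg = Δd / Δt = 160 / 22 = 7.27 m/s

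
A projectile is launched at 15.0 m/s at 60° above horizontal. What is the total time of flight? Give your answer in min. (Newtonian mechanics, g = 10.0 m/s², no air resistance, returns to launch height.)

T = 2 × v₀ × sin(θ) / g = 2 × 15.0 × sin(60°) / 10.0 = 2 × 15.0 × 0.866025 / 10.0 = 2.59808 s
T = 2.59808 s / 60.0 = 0.0433 min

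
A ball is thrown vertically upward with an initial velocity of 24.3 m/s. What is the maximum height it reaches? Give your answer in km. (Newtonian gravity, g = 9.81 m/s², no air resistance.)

h_max = v₀² / (2g) = 24.3² / (2 × 9.81) = 590.49 / 19.62 = 30.0963 m
h_max = 30.0963 m / 1000.0 = 0.0301 km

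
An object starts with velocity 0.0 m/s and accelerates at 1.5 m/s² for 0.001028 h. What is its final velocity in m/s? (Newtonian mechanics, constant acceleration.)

t = 0.001028 h × 3600.0 = 3.7008 s
v = v₀ + a × t = 0.0 + 1.5 × 3.7008 = 5.551 m/s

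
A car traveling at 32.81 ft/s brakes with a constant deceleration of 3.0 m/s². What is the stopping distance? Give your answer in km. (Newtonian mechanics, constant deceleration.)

v₀ = 32.81 ft/s × 0.3048 = 10.0005 m/s
d = v₀² / (2a) = 10.0005² / (2 × 3.0) = 100.01 / 6.0 = 16.6683 m
d = 16.6683 m / 1000.0 = 0.01667 km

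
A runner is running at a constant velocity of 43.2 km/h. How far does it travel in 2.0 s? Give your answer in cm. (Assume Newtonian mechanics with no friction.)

v = 43.2 km/h × 0.2777777777777778 = 12.0 m/s
d = v × t = 12.0 × 2.0 = 24.0 m
d = 24.0 m / 0.01 = 2400 cm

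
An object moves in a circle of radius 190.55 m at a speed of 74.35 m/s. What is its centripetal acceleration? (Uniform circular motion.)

a_c = v²/r = 74.35²/190.55 = 5527.9225/190.55 = 29.01 m/s²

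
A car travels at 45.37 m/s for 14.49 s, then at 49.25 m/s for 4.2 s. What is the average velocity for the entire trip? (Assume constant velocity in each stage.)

d₁ = v₁t₁ = 45.37 × 14.49 = 657.4113 m
d₂ = v₂t₂ = 49.25 × 4.2 = 206.85 m
d_total = 864.2613 m, t_total = 18.69 s
v_avg = d_total/t_total = 864.2613/18.69 = 46.24 m/s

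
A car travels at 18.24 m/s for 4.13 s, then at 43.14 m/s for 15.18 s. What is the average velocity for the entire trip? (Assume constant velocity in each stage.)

d₁ = v₁t₁ = 18.24 × 4.13 = 75.3312 m
d₂ = v₂t₂ = 43.14 × 15.18 = 654.8652 m
d_total = 730.1964 m, t_total = 19.31 s
v_avg = d_total/t_total = 730.1964/19.31 = 37.81 m/s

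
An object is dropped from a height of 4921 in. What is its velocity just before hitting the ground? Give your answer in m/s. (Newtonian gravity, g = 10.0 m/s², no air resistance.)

h = 4921 in × 0.0254 = 124.993 m
v = √(2gh) = √(2 × 10.0 × 124.993) = 50.0 m/s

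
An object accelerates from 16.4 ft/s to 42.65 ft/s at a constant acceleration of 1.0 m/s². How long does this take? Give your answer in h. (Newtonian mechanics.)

v₀ = 16.4 ft/s × 0.3048 = 4.99872 m/s
v = 42.65 ft/s × 0.3048 = 12.9997 m/s
t = (v - v₀) / a = (12.9997 - 4.99872) / 1.0 = 8.00098 s
t = 8.00098 s / 3600.0 = 0.002222 h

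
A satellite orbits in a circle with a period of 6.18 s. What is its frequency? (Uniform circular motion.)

f = 1/T = 1/6.18 = 0.1618 Hz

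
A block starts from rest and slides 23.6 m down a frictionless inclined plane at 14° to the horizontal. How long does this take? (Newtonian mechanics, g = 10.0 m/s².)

a = g sin(θ) = 10.0 × sin(14°) = 2.4192 m/s²
t = √(2d/a) = √(2 × 23.6 / 2.4192) = 4.42 s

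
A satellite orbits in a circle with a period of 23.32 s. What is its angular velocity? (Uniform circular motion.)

ω = 2π/T = 2π/23.32 = 0.2694 rad/s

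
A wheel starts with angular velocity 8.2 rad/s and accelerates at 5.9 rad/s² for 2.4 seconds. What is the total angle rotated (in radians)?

θ = ω₀t + ½αt² = 8.2×2.4 + ½×5.9×2.4² = 36.67 rad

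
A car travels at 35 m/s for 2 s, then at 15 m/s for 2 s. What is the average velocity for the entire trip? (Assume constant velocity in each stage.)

d₁ = v₁t₁ = 35 × 2 = 70 m
d₂ = v₂t₂ = 15 × 2 = 30 m
d_total = 100 m, t_total = 4 s
v_avg = d_total/t_total = 100/4 = 25.0 m/s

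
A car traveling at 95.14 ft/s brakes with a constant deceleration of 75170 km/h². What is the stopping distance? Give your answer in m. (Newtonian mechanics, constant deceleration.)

v₀ = 95.14 ft/s × 0.3048 = 28.9987 m/s
a = 75170 km/h² × 7.716049382716049e-05 = 5.80015 m/s²
d = v₀² / (2a) = 28.9987² / (2 × 5.80015) = 840.925 / 11.6003 = 72.49 m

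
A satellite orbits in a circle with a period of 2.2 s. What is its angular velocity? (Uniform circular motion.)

ω = 2π/T = 2π/2.2 = 2.856 rad/s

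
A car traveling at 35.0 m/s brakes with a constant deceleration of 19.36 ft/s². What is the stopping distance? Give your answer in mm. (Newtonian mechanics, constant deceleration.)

a = 19.36 ft/s² × 0.3048 = 5.90093 m/s²
d = v₀² / (2a) = 35.0² / (2 × 5.90093) = 1225.0 / 11.8019 = 103.797 m
d = 103.797 m / 0.001 = 103800 mm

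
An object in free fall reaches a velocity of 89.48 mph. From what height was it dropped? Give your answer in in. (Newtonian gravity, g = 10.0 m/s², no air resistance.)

v = 89.48 mph × 0.44704 = 40.0011 m/s
h = v² / (2g) = 40.0011² / (2 × 10.0) = 80.0044 m
h = 80.0044 m / 0.0254 = 3150 in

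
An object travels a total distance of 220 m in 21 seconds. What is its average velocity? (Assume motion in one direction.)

v_avg = Δd / Δt = 220 / 21 = 10.48 m/s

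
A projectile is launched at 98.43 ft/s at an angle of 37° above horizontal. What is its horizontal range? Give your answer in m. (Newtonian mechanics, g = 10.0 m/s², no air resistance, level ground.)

v₀ = 98.43 ft/s × 0.3048 = 30.0015 m/s
R = v₀² × sin(2θ) / g = 30.0015² × sin(2 × 37°) / 10.0 = 900.09 × 0.961262 / 10.0 = 86.52 m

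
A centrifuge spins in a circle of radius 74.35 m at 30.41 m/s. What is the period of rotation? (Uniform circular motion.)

T = 2πr/v = 2π×74.35/30.41 = 15.36 s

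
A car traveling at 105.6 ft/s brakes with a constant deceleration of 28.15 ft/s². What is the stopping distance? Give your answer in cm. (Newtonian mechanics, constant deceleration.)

v₀ = 105.6 ft/s × 0.3048 = 32.1869 m/s
a = 28.15 ft/s² × 0.3048 = 8.58012 m/s²
d = v₀² / (2a) = 32.1869² / (2 × 8.58012) = 1036.0 / 17.1602 = 60.3723 m
d = 60.3723 m / 0.01 = 6037 cm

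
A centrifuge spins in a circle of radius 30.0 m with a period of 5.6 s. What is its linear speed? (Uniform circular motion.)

v = 2πr/T = 2π×30.0/5.6 = 33.66 m/s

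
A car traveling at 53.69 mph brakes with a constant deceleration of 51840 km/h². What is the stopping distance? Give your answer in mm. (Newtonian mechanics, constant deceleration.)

v₀ = 53.69 mph × 0.44704 = 24.0016 m/s
a = 51840 km/h² × 7.716049382716049e-05 = 4.0 m/s²
d = v₀² / (2a) = 24.0016² / (2 × 4.0) = 576.077 / 8.0 = 72.0096 m
d = 72.0096 m / 0.001 = 72010 mm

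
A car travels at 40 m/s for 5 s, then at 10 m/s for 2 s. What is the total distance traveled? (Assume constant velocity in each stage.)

d₁ = v₁t₁ = 40 × 5 = 200 m
d₂ = v₂t₂ = 10 × 2 = 20 m
d_total = 200 + 20 = 220 m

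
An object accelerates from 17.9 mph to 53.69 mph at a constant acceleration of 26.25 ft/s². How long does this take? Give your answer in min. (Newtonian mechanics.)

v₀ = 17.9 mph × 0.44704 = 8.00202 m/s
v = 53.69 mph × 0.44704 = 24.0016 m/s
a = 26.25 ft/s² × 0.3048 = 8.001 m/s²
t = (v - v₀) / a = (24.0016 - 8.00202) / 8.001 = 1.9997 s
t = 1.9997 s / 60.0 = 0.03333 min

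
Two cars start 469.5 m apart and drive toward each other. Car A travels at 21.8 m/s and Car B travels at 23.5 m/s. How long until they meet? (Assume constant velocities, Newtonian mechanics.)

Combined speed: v_combined = 21.8 + 23.5 = 45.3 m/s
Time to meet: t = d/v_combined = 469.5/45.3 = 10.36 s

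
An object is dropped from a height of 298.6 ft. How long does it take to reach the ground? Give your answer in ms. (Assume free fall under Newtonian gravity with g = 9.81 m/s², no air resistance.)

h = 298.6 ft × 0.3048 = 91.0133 m
t = √(2h/g) = √(2 × 91.0133 / 9.81) = 4.30758 s
t = 4.30758 s / 0.001 = 4308 ms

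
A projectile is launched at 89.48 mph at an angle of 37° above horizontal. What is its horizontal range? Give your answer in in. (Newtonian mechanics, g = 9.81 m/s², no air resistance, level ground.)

v₀ = 89.48 mph × 0.44704 = 40.0011 m/s
R = v₀² × sin(2θ) / g = 40.0011² × sin(2 × 37°) / 9.81 = 1600.09 × 0.961262 / 9.81 = 156.79 m
R = 156.79 m / 0.0254 = 6173 in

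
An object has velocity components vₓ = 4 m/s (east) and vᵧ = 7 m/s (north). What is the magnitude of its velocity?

|v| = √(vₓ² + vᵧ²) = √(4² + 7²) = √(65) = 8.06 m/s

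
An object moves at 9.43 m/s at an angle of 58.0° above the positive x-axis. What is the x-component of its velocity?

vₓ = v cos(θ) = 9.43 × cos(58.0°) = 5.0 m/s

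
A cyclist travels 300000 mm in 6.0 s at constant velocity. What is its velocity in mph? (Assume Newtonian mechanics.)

d = 300000 mm × 0.001 = 300.0 m
v = d / t = 300.0 / 6.0 = 50.0 m/s
v = 50.0 m/s / 0.44704 = 111.8 mph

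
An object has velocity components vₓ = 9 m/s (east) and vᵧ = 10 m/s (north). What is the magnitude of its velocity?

|v| = √(vₓ² + vᵧ²) = √(9² + 10²) = √(181) = 13.45 m/s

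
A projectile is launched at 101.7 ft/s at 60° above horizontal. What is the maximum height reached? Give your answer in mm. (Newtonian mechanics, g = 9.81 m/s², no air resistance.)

v₀ = 101.7 ft/s × 0.3048 = 30.9982 m/s
H = v₀² × sin²(θ) / (2g) = 30.9982² × sin(60°)² / (2 × 9.81) = 960.888 × 0.75 / 19.62 = 36.7312 m
H = 36.7312 m / 0.001 = 36730 mm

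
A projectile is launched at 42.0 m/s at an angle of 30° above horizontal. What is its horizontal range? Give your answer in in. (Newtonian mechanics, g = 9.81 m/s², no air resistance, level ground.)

R = v₀² × sin(2θ) / g = 42.0² × sin(2 × 30°) / 9.81 = 1764.0 × 0.866025 / 9.81 = 155.726 m
R = 155.726 m / 0.0254 = 6131 in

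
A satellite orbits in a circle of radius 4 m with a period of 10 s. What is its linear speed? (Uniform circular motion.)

v = 2πr/T = 2π×4/10 = 2.51 m/s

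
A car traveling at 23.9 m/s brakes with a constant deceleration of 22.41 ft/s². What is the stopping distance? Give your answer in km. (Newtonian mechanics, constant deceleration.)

a = 22.41 ft/s² × 0.3048 = 6.83057 m/s²
d = v₀² / (2a) = 23.9² / (2 × 6.83057) = 571.21 / 13.6611 = 41.8129 m
d = 41.8129 m / 1000.0 = 0.04181 km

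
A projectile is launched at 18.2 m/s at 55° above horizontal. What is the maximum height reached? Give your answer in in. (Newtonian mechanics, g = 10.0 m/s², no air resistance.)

H = v₀² × sin²(θ) / (2g) = 18.2² × sin(55°)² / (2 × 10.0) = 331.24 × 0.67101 / 20.0 = 11.1133 m
H = 11.1133 m / 0.0254 = 437.5 in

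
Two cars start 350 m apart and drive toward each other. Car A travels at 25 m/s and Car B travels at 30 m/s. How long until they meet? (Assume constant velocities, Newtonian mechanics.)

Combined speed: v_combined = 25 + 30 = 55 m/s
Time to meet: t = d/v_combined = 350/55 = 6.36 s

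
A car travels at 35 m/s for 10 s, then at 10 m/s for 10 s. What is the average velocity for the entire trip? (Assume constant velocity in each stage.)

d₁ = v₁t₁ = 35 × 10 = 350 m
d₂ = v₂t₂ = 10 × 10 = 100 m
d_total = 450 m, t_total = 20 s
v_avg = d_total/t_total = 450/20 = 22.5 m/s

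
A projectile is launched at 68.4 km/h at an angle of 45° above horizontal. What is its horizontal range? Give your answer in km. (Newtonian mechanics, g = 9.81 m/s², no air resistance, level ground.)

v₀ = 68.4 km/h × 0.2777777777777778 = 19.0 m/s
R = v₀² × sin(2θ) / g = 19.0² × sin(2 × 45°) / 9.81 = 361.0 × 1.0 / 9.81 = 36.7992 m
R = 36.7992 m / 1000.0 = 0.0368 km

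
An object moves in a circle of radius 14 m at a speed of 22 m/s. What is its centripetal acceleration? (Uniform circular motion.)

a_c = v²/r = 22²/14 = 484/14 = 34.57 m/s²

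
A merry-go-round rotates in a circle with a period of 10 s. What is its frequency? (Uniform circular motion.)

f = 1/T = 1/10 = 0.1 Hz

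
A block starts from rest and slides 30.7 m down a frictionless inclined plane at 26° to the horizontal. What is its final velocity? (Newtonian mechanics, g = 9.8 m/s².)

a = g sin(θ) = 9.8 × sin(26°) = 4.296 m/s²
v = √(2ad) = √(2 × 4.296 × 30.7) = 16.24 m/s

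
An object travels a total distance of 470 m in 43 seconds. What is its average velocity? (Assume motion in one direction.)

v_avg = Δd / Δt = 470 / 43 = 10.93 m/s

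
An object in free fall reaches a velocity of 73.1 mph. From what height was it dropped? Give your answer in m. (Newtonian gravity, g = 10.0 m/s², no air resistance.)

v = 73.1 mph × 0.44704 = 32.6786 m/s
h = v² / (2g) = 32.6786² / (2 × 10.0) = 53.39 m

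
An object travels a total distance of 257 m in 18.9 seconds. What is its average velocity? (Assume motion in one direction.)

v_avg = Δd / Δt = 257 / 18.9 = 13.6 m/s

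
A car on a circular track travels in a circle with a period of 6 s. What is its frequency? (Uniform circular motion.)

f = 1/T = 1/6 = 0.1667 Hz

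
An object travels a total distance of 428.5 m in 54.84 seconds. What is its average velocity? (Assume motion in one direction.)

v_avg = Δd / Δt = 428.5 / 54.84 = 7.81 m/s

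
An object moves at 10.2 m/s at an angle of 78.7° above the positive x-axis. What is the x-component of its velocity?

vₓ = v cos(θ) = 10.2 × cos(78.7°) = 2.0 m/s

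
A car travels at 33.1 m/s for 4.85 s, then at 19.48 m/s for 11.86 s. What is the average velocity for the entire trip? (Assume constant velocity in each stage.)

d₁ = v₁t₁ = 33.1 × 4.85 = 160.535 m
d₂ = v₂t₂ = 19.48 × 11.86 = 231.0328 m
d_total = 391.5678 m, t_total = 16.71 s
v_avg = d_total/t_total = 391.5678/16.71 = 23.43 m/s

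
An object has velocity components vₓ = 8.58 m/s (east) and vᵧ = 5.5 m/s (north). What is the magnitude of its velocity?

|v| = √(vₓ² + vᵧ²) = √(8.58² + 5.5²) = √(103.8664) = 10.19 m/s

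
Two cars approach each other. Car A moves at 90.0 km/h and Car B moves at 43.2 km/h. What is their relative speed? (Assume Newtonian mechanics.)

v_rel = v_A + v_B = 90.0 + 43.2 = 133.2 km/h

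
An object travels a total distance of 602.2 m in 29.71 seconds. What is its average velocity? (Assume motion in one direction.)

v_avg = Δd / Δt = 602.2 / 29.71 = 20.27 m/s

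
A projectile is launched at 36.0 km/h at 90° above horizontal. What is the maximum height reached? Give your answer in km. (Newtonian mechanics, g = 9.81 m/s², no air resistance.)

v₀ = 36.0 km/h × 0.2777777777777778 = 10.0 m/s
H = v₀² × sin²(θ) / (2g) = 10.0² × sin(90°)² / (2 × 9.81) = 100.0 × 1.0 / 19.62 = 5.09684 m
H = 5.09684 m / 1000.0 = 0.005097 km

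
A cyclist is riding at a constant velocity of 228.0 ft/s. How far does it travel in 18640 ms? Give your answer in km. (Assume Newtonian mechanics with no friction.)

v = 228.0 ft/s × 0.3048 = 69.4944 m/s
t = 18640 ms × 0.001 = 18.64 s
d = v × t = 69.4944 × 18.64 = 1295.38 m
d = 1295.38 m / 1000.0 = 1.295 km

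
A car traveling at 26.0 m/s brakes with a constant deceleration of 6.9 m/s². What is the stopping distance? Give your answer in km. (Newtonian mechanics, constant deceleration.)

d = v₀² / (2a) = 26.0² / (2 × 6.9) = 676.0 / 13.8 = 48.9855 m
d = 48.9855 m / 1000.0 = 0.04899 km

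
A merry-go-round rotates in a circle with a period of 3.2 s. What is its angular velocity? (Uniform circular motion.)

ω = 2π/T = 2π/3.2 = 1.9635 rad/s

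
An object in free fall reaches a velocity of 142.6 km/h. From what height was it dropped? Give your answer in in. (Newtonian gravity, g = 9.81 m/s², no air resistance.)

v = 142.6 km/h × 0.2777777777777778 = 39.6111 m/s
h = v² / (2g) = 39.6111² / (2 × 9.81) = 79.9714 m
h = 79.9714 m / 0.0254 = 3148 in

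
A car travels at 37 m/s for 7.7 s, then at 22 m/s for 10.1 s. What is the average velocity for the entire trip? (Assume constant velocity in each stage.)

d₁ = v₁t₁ = 37 × 7.7 = 284.9 m
d₂ = v₂t₂ = 22 × 10.1 = 222.2 m
d_total = 507.1 m, t_total = 17.8 s
v_avg = d_total/t_total = 507.1/17.8 = 28.49 m/s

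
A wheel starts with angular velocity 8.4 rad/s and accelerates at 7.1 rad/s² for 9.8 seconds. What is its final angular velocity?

ω = ω₀ + αt = 8.4 + 7.1 × 9.8 = 77.98 rad/s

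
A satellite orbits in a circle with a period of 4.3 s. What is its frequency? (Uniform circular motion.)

f = 1/T = 1/4.3 = 0.2326 Hz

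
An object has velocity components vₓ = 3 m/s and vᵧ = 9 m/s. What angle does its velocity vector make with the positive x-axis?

θ = arctan(vᵧ/vₓ) = arctan(9/3) = 71.57°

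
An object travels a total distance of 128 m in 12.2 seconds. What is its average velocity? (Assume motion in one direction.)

v_avg = Δd / Δt = 128 / 12.2 = 10.49 m/s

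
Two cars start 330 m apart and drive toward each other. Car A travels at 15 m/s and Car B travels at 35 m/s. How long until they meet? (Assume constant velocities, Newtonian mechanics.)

Combined speed: v_combined = 15 + 35 = 50 m/s
Time to meet: t = d/v_combined = 330/50 = 6.6 s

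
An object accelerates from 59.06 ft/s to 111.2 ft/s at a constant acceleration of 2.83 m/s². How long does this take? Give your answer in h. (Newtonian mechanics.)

v₀ = 59.06 ft/s × 0.3048 = 18.0015 m/s
v = 111.2 ft/s × 0.3048 = 33.8938 m/s
t = (v - v₀) / a = (33.8938 - 18.0015) / 2.83 = 5.61565 s
t = 5.61565 s / 3600.0 = 0.00156 h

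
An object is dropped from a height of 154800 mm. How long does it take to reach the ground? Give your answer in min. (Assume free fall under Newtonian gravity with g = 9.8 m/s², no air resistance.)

h = 154800 mm × 0.001 = 154.8 m
t = √(2h/g) = √(2 × 154.8 / 9.8) = 5.62066 s
t = 5.62066 s / 60.0 = 0.09368 min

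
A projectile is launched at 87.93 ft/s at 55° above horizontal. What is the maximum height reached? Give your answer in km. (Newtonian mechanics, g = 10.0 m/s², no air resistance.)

v₀ = 87.93 ft/s × 0.3048 = 26.8011 m/s
H = v₀² × sin²(θ) / (2g) = 26.8011² × sin(55°)² / (2 × 10.0) = 718.299 × 0.67101 / 20.0 = 24.0993 m
H = 24.0993 m / 1000.0 = 0.0241 km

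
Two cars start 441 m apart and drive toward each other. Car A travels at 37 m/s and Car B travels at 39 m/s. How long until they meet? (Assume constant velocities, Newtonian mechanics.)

Combined speed: v_combined = 37 + 39 = 76 m/s
Time to meet: t = d/v_combined = 441/76 = 5.8 s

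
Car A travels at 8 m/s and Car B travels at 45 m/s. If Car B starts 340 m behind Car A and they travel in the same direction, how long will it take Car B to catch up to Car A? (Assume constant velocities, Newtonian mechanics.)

Relative speed: v_rel = 45 - 8 = 37 m/s
Time to catch: t = d₀/v_rel = 340/37 = 9.19 s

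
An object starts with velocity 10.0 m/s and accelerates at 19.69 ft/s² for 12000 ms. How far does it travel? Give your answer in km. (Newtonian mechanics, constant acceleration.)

a = 19.69 ft/s² × 0.3048 = 6.00151 m/s²
t = 12000 ms × 0.001 = 12.0 s
d = v₀ × t + ½ × a × t² = 10.0 × 12.0 + 0.5 × 6.00151 × 12.0² = 552.109 m
d = 552.109 m / 1000.0 = 0.5521 km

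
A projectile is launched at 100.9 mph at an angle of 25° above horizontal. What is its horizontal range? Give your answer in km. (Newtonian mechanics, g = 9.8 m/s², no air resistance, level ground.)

v₀ = 100.9 mph × 0.44704 = 45.1063 m/s
R = v₀² × sin(2θ) / g = 45.1063² × sin(2 × 25°) / 9.8 = 2034.58 × 0.766044 / 9.8 = 159.039 m
R = 159.039 m / 1000.0 = 0.159 km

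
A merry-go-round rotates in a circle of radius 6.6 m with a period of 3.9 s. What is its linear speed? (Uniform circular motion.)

v = 2πr/T = 2π×6.6/3.9 = 10.63 m/s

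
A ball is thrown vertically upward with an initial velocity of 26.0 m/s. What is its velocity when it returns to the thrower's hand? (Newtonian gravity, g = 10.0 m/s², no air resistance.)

By conservation of energy (no air resistance), the ball returns to the throw height with the same speed as launch, but directed downward.
|v_ground| = v₀ = 26.0 m/s
v_ground = 26.0 m/s (downward)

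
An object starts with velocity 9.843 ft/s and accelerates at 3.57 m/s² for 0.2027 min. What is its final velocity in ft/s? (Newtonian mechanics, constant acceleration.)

v₀ = 9.843 ft/s × 0.3048 = 3.00015 m/s
t = 0.2027 min × 60.0 = 12.162 s
v = v₀ + a × t = 3.00015 + 3.57 × 12.162 = 46.4185 m/s
v = 46.4185 m/s / 0.3048 = 152.3 ft/s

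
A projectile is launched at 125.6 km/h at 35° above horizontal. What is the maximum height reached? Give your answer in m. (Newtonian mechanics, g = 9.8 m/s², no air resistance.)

v₀ = 125.6 km/h × 0.2777777777777778 = 34.8889 m/s
H = v₀² × sin²(θ) / (2g) = 34.8889² × sin(35°)² / (2 × 9.8) = 1217.24 × 0.32899 / 19.6 = 20.43 m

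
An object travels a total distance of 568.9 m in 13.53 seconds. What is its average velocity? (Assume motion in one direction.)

v_avg = Δd / Δt = 568.9 / 13.53 = 42.05 m/s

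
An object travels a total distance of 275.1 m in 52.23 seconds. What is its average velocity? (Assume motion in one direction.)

v_avg = Δd / Δt = 275.1 / 52.23 = 5.27 m/s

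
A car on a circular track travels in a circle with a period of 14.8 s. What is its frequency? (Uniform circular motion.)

f = 1/T = 1/14.8 = 0.0676 Hz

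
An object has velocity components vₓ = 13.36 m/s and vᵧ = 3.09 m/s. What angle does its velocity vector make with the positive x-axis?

θ = arctan(vᵧ/vₓ) = arctan(3.09/13.36) = 13.02°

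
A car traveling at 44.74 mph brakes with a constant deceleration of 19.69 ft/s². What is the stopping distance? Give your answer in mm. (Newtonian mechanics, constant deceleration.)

v₀ = 44.74 mph × 0.44704 = 20.0006 m/s
a = 19.69 ft/s² × 0.3048 = 6.00151 m/s²
d = v₀² / (2a) = 20.0006² / (2 × 6.00151) = 400.024 / 12.003 = 33.327 m
d = 33.327 m / 0.001 = 33330 mm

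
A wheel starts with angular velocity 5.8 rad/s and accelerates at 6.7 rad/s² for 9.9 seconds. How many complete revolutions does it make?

θ = ω₀t + ½αt² = 5.8×9.9 + ½×6.7×9.9² = 385.7535 rad
Total revolutions = θ/(2π) = 385.7535/(2π) = 61.39
Complete revolutions = ⌊61.39⌋ = 61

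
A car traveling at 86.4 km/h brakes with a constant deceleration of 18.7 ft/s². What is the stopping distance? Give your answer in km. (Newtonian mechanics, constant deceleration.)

v₀ = 86.4 km/h × 0.2777777777777778 = 24.0 m/s
a = 18.7 ft/s² × 0.3048 = 5.69976 m/s²
d = v₀² / (2a) = 24.0² / (2 × 5.69976) = 576.0 / 11.3995 = 50.5285 m
d = 50.5285 m / 1000.0 = 0.05053 km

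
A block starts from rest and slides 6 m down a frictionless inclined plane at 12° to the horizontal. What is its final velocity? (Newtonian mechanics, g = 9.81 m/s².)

a = g sin(θ) = 9.81 × sin(12°) = 2.0396 m/s²
v = √(2ad) = √(2 × 2.0396 × 6) = 4.95 m/s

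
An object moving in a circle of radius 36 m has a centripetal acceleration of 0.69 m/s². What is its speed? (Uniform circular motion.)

v = √(a_c × r) = √(0.69 × 36) = 4.98 m/s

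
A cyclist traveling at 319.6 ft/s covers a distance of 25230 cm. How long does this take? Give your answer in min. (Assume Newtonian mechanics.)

d = 25230 cm × 0.01 = 252.3 m
v = 319.6 ft/s × 0.3048 = 97.4141 m/s
t = d / v = 252.3 / 97.4141 = 2.58997 s
t = 2.58997 s / 60.0 = 0.04317 min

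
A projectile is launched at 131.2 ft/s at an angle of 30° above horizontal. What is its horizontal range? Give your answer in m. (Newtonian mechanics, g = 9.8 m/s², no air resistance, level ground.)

v₀ = 131.2 ft/s × 0.3048 = 39.9898 m/s
R = v₀² × sin(2θ) / g = 39.9898² × sin(2 × 30°) / 9.8 = 1599.18 × 0.866025 / 9.8 = 141.3 m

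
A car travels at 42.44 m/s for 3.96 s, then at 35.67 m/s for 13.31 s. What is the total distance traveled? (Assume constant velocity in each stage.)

d₁ = v₁t₁ = 42.44 × 3.96 = 168.0624 m
d₂ = v₂t₂ = 35.67 × 13.31 = 474.7677 m
d_total = 168.0624 + 474.7677 = 642.83 m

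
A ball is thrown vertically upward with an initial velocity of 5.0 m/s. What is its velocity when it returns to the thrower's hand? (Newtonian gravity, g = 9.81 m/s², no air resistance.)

By conservation of energy (no air resistance), the ball returns to the throw height with the same speed as launch, but directed downward.
|v_ground| = v₀ = 5.0 m/s
v_ground = 5.0 m/s (downward)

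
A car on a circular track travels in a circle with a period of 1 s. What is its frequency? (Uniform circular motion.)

f = 1/T = 1/1 = 1.0 Hz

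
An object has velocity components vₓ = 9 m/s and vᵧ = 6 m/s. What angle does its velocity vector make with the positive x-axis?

θ = arctan(vᵧ/vₓ) = arctan(6/9) = 33.69°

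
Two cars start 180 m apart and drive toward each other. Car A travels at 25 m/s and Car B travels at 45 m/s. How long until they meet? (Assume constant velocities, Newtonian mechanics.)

Combined speed: v_combined = 25 + 45 = 70 m/s
Time to meet: t = d/v_combined = 180/70 = 2.57 s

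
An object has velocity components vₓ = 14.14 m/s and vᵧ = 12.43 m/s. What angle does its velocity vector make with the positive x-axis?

θ = arctan(vᵧ/vₓ) = arctan(12.43/14.14) = 41.32°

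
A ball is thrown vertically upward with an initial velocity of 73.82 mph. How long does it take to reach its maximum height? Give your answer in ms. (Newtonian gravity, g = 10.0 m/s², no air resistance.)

v₀ = 73.82 mph × 0.44704 = 33.0005 m/s
t_up = v₀ / g = 33.0005 / 10.0 = 3.30005 s
t_up = 3.30005 s / 0.001 = 3300 ms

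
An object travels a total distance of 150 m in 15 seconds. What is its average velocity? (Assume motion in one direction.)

v_avg = Δd / Δt = 150 / 15 = 10.0 m/s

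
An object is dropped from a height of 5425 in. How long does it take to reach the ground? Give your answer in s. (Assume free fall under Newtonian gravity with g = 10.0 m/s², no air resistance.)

h = 5425 in × 0.0254 = 137.795 m
t = √(2h/g) = √(2 × 137.795 / 10.0) = 5.25 s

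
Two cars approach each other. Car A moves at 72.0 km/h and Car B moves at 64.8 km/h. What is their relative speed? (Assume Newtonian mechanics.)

v_rel = v_A + v_B = 72.0 + 64.8 = 136.8 km/h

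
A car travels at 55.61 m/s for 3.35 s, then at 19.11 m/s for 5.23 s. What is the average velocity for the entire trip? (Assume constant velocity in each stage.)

d₁ = v₁t₁ = 55.61 × 3.35 = 186.2935 m
d₂ = v₂t₂ = 19.11 × 5.23 = 99.9453 m
d_total = 286.2388 m, t_total = 8.58 s
v_avg = d_total/t_total = 286.2388/8.58 = 33.36 m/s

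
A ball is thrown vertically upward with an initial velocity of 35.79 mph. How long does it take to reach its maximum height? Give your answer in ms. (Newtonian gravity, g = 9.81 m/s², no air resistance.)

v₀ = 35.79 mph × 0.44704 = 15.9996 m/s
t_up = v₀ / g = 15.9996 / 9.81 = 1.63095 s
t_up = 1.63095 s / 0.001 = 1631 ms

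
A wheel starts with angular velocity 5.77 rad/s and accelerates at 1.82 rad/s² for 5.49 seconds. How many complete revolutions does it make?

θ = ω₀t + ½αt² = 5.77×5.49 + ½×1.82×5.49² = 59.104791 rad
Total revolutions = θ/(2π) = 59.104791/(2π) = 9.41
Complete revolutions = ⌊9.41⌋ = 9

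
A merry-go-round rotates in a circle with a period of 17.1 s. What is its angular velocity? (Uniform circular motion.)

ω = 2π/T = 2π/17.1 = 0.3674 rad/s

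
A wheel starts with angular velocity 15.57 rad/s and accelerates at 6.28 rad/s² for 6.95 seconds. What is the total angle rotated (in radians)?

θ = ω₀t + ½αt² = 15.57×6.95 + ½×6.28×6.95² = 259.88 rad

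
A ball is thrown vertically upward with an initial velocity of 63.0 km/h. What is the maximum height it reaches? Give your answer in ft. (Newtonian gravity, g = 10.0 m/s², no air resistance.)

v₀ = 63.0 km/h × 0.2777777777777778 = 17.5 m/s
h_max = v₀² / (2g) = 17.5² / (2 × 10.0) = 306.25 / 20.0 = 15.3125 m
h_max = 15.3125 m / 0.3048 = 50.24 ft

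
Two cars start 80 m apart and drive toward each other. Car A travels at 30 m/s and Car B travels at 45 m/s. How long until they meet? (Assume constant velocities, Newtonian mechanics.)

Combined speed: v_combined = 30 + 45 = 75 m/s
Time to meet: t = d/v_combined = 80/75 = 1.07 s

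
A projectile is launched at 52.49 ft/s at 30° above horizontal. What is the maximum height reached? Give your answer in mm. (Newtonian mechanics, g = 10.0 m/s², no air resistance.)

v₀ = 52.49 ft/s × 0.3048 = 15.999 m/s
H = v₀² × sin²(θ) / (2g) = 15.999² × sin(30°)² / (2 × 10.0) = 255.968 × 0.25 / 20.0 = 3.1996 m
H = 3.1996 m / 0.001 = 3200 mm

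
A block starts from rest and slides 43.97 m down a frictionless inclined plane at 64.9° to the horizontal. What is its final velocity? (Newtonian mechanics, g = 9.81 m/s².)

a = g sin(θ) = 9.81 × sin(64.9°) = 8.8836 m/s²
v = √(2ad) = √(2 × 8.8836 × 43.97) = 27.95 m/s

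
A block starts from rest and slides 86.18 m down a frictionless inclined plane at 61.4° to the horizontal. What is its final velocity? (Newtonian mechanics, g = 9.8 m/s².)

a = g sin(θ) = 9.8 × sin(61.4°) = 8.6042 m/s²
v = √(2ad) = √(2 × 8.6042 × 86.18) = 38.51 m/s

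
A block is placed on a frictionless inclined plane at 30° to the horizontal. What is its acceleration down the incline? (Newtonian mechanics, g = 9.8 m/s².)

a = g sin(θ) = 9.8 × sin(30°) = 9.8 × 0.5 = 4.9 m/s²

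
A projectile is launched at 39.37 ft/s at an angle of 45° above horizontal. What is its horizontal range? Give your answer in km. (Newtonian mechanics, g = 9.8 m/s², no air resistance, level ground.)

v₀ = 39.37 ft/s × 0.3048 = 12.0 m/s
R = v₀² × sin(2θ) / g = 12.0² × sin(2 × 45°) / 9.8 = 144.0 × 1.0 / 9.8 = 14.6939 m
R = 14.6939 m / 1000.0 = 0.01469 km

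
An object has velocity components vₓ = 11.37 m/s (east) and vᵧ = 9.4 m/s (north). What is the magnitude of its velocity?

|v| = √(vₓ² + vᵧ²) = √(11.37² + 9.4²) = √(217.6369) = 14.75 m/s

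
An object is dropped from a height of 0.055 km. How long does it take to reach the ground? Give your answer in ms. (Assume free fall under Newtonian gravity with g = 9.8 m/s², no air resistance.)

h = 0.055 km × 1000.0 = 55.0 m
t = √(2h/g) = √(2 × 55.0 / 9.8) = 3.3503 s
t = 3.3503 s / 0.001 = 3350 ms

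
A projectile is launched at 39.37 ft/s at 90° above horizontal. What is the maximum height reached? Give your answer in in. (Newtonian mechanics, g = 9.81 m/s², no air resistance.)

v₀ = 39.37 ft/s × 0.3048 = 12.0 m/s
H = v₀² × sin²(θ) / (2g) = 12.0² × sin(90°)² / (2 × 9.81) = 144.0 × 1.0 / 19.62 = 7.33945 m
H = 7.33945 m / 0.0254 = 289.0 in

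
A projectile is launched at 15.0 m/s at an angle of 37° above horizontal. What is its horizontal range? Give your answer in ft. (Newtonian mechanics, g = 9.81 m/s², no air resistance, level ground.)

R = v₀² × sin(2θ) / g = 15.0² × sin(2 × 37°) / 9.81 = 225.0 × 0.961262 / 9.81 = 22.0473 m
R = 22.0473 m / 0.3048 = 72.33 ft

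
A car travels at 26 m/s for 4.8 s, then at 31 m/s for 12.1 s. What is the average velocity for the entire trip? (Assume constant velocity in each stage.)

d₁ = v₁t₁ = 26 × 4.8 = 124.8 m
d₂ = v₂t₂ = 31 × 12.1 = 375.1 m
d_total = 499.9 m, t_total = 16.9 s
v_avg = d_total/t_total = 499.9/16.9 = 29.58 m/s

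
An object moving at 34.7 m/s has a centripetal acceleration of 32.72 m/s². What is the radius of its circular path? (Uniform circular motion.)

r = v²/a_c = 34.7²/32.72 = 36.8 m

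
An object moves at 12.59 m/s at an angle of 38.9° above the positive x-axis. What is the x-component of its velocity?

vₓ = v cos(θ) = 12.59 × cos(38.9°) = 9.8 m/s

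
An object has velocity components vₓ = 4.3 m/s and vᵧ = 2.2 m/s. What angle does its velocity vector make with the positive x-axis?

θ = arctan(vᵧ/vₓ) = arctan(2.2/4.3) = 27.1°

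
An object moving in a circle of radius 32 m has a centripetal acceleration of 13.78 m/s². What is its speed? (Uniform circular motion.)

v = √(a_c × r) = √(13.78 × 32) = 21.0 m/s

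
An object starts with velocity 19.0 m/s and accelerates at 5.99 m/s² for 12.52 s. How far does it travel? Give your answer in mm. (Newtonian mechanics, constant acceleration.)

d = v₀ × t + ½ × a × t² = 19.0 × 12.52 + 0.5 × 5.99 × 12.52² = 707.347 m
d = 707.347 m / 0.001 = 707300 mm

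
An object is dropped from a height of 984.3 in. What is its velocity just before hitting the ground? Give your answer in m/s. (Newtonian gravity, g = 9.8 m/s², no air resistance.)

h = 984.3 in × 0.0254 = 25.0012 m
v = √(2gh) = √(2 × 9.8 × 25.0012) = 22.14 m/s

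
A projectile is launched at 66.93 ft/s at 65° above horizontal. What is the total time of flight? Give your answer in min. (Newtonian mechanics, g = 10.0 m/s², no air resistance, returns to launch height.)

v₀ = 66.93 ft/s × 0.3048 = 20.4003 m/s
T = 2 × v₀ × sin(θ) / g = 2 × 20.4003 × sin(65°) / 10.0 = 2 × 20.4003 × 0.906308 / 10.0 = 3.69779 s
T = 3.69779 s / 60.0 = 0.06163 min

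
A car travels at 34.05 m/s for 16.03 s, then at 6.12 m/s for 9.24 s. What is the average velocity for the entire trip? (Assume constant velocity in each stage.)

d₁ = v₁t₁ = 34.05 × 16.03 = 545.8215 m
d₂ = v₂t₂ = 6.12 × 9.24 = 56.5488 m
d_total = 602.3703 m, t_total = 25.27 s
v_avg = d_total/t_total = 602.3703/25.27 = 23.84 m/s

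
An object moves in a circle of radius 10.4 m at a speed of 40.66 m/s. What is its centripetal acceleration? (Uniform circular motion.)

a_c = v²/r = 40.66²/10.4 = 1653.2356/10.4 = 158.96 m/s²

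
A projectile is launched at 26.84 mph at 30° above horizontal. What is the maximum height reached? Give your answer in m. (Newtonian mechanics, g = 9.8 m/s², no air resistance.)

v₀ = 26.84 mph × 0.44704 = 11.9986 m/s
H = v₀² × sin²(θ) / (2g) = 11.9986² × sin(30°)² / (2 × 9.8) = 143.966 × 0.25 / 19.6 = 1.836 m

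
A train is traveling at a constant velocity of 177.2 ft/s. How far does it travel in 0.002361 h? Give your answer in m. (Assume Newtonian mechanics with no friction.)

v = 177.2 ft/s × 0.3048 = 54.0106 m/s
t = 0.002361 h × 3600.0 = 8.4996 s
d = v × t = 54.0106 × 8.4996 = 459.1 m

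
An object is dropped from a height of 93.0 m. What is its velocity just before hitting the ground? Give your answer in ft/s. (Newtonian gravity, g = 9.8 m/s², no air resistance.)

v = √(2gh) = √(2 × 9.8 × 93.0) = 42.6943 m/s
v = 42.6943 m/s / 0.3048 = 140.1 ft/s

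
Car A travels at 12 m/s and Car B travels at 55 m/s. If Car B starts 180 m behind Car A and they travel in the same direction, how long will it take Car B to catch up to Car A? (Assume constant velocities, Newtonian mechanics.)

Relative speed: v_rel = 55 - 12 = 43 m/s
Time to catch: t = d₀/v_rel = 180/43 = 4.19 s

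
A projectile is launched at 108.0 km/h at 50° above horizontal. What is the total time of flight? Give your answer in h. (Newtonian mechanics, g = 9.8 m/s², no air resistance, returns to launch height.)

v₀ = 108.0 km/h × 0.2777777777777778 = 30.0 m/s
T = 2 × v₀ × sin(θ) / g = 2 × 30.0 × sin(50°) / 9.8 = 2 × 30.0 × 0.766044 / 9.8 = 4.69007 s
T = 4.69007 s / 3600.0 = 0.001303 h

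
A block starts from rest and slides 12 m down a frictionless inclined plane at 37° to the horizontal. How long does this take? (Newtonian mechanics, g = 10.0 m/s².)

a = g sin(θ) = 10.0 × sin(37°) = 6.0182 m/s²
t = √(2d/a) = √(2 × 12 / 6.0182) = 2.0 s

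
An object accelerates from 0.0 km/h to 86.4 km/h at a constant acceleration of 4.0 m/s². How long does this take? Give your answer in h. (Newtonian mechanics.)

v₀ = 0.0 km/h × 0.2777777777777778 = 0.0 m/s
v = 86.4 km/h × 0.2777777777777778 = 24.0 m/s
t = (v - v₀) / a = (24.0 - 0.0) / 4.0 = 6.0 s
t = 6.0 s / 3600.0 = 0.001667 h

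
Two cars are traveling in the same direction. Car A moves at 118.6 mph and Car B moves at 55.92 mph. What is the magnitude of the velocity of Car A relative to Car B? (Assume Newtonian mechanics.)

v_rel = |v_A - v_B| = |118.6 - 55.92| = 62.68 mph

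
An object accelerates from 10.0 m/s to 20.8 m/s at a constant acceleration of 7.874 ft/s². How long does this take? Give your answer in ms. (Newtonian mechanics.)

a = 7.874 ft/s² × 0.3048 = 2.4 m/s²
t = (v - v₀) / a = (20.8 - 10.0) / 2.4 = 4.5 s
t = 4.5 s / 0.001 = 4500 ms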